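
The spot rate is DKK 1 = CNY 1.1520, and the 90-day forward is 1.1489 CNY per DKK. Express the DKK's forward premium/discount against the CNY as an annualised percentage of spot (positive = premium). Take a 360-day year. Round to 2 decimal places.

T = 90/360 years.
DKK trades forward at -0.26910% vs spot over the period.
×(1/T) gives -1.08% p.a.

-1.08%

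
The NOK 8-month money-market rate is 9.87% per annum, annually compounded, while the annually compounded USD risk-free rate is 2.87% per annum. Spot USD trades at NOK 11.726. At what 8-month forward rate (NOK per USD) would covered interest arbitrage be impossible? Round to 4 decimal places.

12.2521

T = 8/12 years.
Growth of 1 NOK over T: (1 + 0.0987)^(8/12) = 1.06476251.
USD growth factor: (1 + 0.0287)^(8/12) = 1.01904296.
CIP: F = S · (grow NOK)/(grow USD) = 11.726 × 1.06476251/1.01904296 = 12.252089 NOK per USD.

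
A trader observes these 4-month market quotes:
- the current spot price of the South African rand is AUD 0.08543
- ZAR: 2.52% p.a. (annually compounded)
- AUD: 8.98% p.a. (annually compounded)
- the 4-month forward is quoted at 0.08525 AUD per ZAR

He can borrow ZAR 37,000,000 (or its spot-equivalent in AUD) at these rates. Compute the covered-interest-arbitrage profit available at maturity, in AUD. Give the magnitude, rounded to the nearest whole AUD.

AUD 72,302

T = 4/12 years.
Route A — deposit ZAR, sell forward: 37,000,000 × 1.008330412 × 0.08525 = AUD 3,180,526.20.
Route B — convert at spot, deposit AUD: 37,000,000 × 0.08543 × 1.029079518 = AUD 3,252,827.74.
The quoted forward undervalues ZAR, so borrow ZAR, convert to AUD at spot, deposit the AUD at 8.98%, and buy ZAR forward at 0.08525 to cover the loan.
The gap between the two covered legs is AUD 72,302.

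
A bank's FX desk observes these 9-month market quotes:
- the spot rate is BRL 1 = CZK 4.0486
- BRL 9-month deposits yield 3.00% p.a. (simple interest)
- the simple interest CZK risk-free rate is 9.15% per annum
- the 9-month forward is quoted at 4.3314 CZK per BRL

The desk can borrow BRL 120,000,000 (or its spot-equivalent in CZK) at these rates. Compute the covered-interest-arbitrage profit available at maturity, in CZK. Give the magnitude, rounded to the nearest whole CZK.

T = 9/12 years.
Keep in BRL, deliver into the forward: 120,000,000·1.022500·4.3314 = CZK 531,462,780.00.
Swap to CZK now, deposit: 120,000,000·4.0486·1.068625 = CZK 519,172,221.00.
The quoted forward overvalues BRL, so borrow CZK, buy BRL at spot, deposit the BRL at 3.00%, and sell the proceeds forward at 4.3314.
The gap between the two covered legs is CZK 12,290,559.

CZK 12,290,559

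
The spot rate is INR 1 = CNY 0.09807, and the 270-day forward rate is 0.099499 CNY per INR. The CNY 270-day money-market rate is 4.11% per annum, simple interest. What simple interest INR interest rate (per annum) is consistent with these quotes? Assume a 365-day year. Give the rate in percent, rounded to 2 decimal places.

2.11%

T = 270/365 years.
CIP gives F = S · g_CNY/g_INR, so g_CNY/g_INR = 0.099499/0.09807 = 1.0145712.
CNY growth factor: 1 + 0.0411×270/365 = 1.0304027.
So the INR growth factor = 1.0156041.
r = (1.0156041 − 1)/(270/365) = 0.021094 → 2.11%.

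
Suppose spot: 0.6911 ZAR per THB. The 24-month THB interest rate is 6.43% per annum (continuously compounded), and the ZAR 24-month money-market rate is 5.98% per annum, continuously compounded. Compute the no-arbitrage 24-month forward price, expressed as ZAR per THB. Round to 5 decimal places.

T = 2 years.
ZAR growth factor: e^(0.0598×2) = 1.1270459.
THB growth factor: e^(0.0643×2) = 1.1372351.
Forward (ZAR per THB) = 0.6911 × 1.1270459 / 1.1372351 = 0.6849080.

0.68491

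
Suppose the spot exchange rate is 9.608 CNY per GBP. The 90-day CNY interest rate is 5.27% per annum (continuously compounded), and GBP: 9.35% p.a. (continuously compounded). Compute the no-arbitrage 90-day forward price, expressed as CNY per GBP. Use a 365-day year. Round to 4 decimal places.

T = 90/365 years.
CNY accumulates by e^(0.0527×90/365) = 1.0130793.
Growth of 1 GBP over T: e^(0.0935×90/365) = 1.0233226.
CIP: F = S · (grow CNY)/(grow GBP) = 9.608 × 1.0130793/1.0233226 = 9.511825 CNY per GBP.

9.5118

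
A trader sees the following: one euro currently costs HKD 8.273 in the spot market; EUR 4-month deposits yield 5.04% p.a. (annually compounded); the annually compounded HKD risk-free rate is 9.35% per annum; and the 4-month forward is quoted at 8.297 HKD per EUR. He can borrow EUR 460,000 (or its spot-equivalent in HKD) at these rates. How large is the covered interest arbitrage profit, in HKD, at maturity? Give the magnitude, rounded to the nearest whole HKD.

HKD 40,980

T = 4/12 years.
Invest the EUR and cover forward: 460,000 × 1.016525407 × 8.297 = HKD 3,879,691.20.
Convert at spot and invest in HKD: 460,000 × 8.273 × 1.030242818 = HKD 3,920,671.46.
The quoted forward undervalues EUR, so borrow EUR, convert to HKD at spot, deposit the HKD at 9.35%, and buy EUR forward at 8.297 to cover the loan.
The gap between the two covered legs is HKD 40,980.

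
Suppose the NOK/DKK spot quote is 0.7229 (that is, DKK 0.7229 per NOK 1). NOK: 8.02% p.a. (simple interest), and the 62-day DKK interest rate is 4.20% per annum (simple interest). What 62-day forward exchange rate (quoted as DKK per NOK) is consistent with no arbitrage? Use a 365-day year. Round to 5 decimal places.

0.71827

T = 62/365 years.
Growth of 1 DKK over T: 1 + 0.0420×62/365 = 1.0071342.
NOK accumulates by 1 + 0.0802×62/365 = 1.013623.
Forward (DKK per NOK) = 0.7229 × 1.0071342 / 1.013623 = 0.7182723.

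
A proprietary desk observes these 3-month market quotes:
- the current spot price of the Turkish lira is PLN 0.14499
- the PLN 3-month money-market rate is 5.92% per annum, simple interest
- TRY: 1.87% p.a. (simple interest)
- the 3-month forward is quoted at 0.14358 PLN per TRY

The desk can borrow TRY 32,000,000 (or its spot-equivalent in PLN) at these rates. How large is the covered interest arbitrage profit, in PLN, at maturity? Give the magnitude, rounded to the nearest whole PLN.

PLN 92,308

T = 3/12 years.
Invest the TRY and cover forward: 32,000,000 × 1.004675 × 0.14358 = PLN 4,616,039.57.
Convert at spot and invest in PLN: 32,000,000 × 0.14499 × 1.014800 = PLN 4,708,347.26.
The quoted forward undervalues TRY, so borrow TRY, convert to PLN at spot, deposit the PLN at 5.92%, and buy TRY forward at 0.14358 to cover the loan.
Profit = 4,708,347.26 − 4,616,039.57 = PLN 92,308.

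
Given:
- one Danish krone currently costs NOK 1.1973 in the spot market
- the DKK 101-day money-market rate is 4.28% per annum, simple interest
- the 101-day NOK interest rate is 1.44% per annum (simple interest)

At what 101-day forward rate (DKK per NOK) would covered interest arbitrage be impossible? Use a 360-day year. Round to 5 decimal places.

T = 101/360 years.
NOK growth factor: 1 + 0.0144×101/360 = 1.004040.
Growth of 1 DKK over T: 1 + 0.0428×101/360 = 1.0120078.
Forward (NOK per DKK) = 1.1973 × 1.004040 / 1.0120078 = 1.187873.
Quoted the other way: 1/1.187873 = 0.84184 DKK per NOK.

0.84184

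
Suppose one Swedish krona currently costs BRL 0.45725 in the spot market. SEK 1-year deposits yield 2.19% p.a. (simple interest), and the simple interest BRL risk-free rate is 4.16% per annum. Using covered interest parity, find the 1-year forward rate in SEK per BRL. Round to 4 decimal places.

2.1456

T = 1 year.
Growth of 1 BRL over T: 1 + 0.0416×1 = 1.041600.
SEK accumulates by 1 + 0.0219×1 = 1.021900.
So F = 0.45725 × 1.041600 / 1.021900 = 0.4660648 (BRL/SEK).
Invert for SEK per BRL: 1 / 0.4660648 = 2.1456.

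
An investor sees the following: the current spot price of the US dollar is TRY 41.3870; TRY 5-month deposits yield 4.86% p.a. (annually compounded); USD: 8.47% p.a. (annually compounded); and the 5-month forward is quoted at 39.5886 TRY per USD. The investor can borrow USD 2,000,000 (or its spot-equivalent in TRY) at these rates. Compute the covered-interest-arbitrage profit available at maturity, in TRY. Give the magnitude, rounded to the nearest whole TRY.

T = 5/12 years.
Keep in USD, deliver into the forward: 2,000,000·1.0344567792·39.5886 = TRY 81,905,391.30.
Swap to TRY now, deposit: 2,000,000·41.3870·1.0199700956 = TRY 84,427,004.69.
The quoted forward undervalues USD, so borrow USD, convert to TRY at spot, deposit the TRY at 4.86%, and buy USD forward at 39.5886 to cover the loan.
The gap between the two covered legs is TRY 2,521,613.

TRY 2,521,613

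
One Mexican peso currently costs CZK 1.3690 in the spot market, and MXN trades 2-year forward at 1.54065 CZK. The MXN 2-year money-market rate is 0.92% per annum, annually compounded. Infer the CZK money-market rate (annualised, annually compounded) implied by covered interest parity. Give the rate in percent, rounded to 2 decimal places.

7.06%

T = 2 years.
CIP gives F = S · g_CZK/g_MXN, so g_CZK/g_MXN = 1.54065/1.369 = 1.1253835.
MXN growth factor: (1 + 0.0092)^2 = 1.0184846.
Hence g_CZK = 1.1461858.
Annualise: 1.1461858^(1/2) − 1 = 0.070601 = 7.06%.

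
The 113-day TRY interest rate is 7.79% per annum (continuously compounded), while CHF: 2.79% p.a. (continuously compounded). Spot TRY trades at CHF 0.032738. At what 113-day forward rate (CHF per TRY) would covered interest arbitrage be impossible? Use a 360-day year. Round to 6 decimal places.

0.032228

T = 113/360 years.
CHF accumulates by e^(0.0279×113/360) = 1.008796.
TRY accumulates by e^(0.0779×113/360) = 1.0247533.
Forward (CHF per TRY) = 0.032738 × 1.008796 / 1.0247533 = 0.03222821.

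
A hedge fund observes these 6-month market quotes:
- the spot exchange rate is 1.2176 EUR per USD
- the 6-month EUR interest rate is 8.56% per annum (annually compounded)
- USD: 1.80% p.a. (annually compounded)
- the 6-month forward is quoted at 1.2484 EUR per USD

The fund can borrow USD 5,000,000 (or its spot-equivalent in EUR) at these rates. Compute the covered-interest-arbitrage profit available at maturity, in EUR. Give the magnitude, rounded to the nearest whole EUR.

T = 6/12 years.
Invest the USD and cover forward: 5,000,000 × 1.00895986 × 1.2484 = EUR 6,297,927.45.
Convert at spot and invest in EUR: 5,000,000 × 1.2176 × 1.041921302 = EUR 6,343,216.89.
The quoted forward undervalues USD, so borrow USD, convert to EUR at spot, deposit the EUR at 8.56%, and buy USD forward at 1.2484 to cover the loan.
The gap between the two covered legs is EUR 45,289.

EUR 45,289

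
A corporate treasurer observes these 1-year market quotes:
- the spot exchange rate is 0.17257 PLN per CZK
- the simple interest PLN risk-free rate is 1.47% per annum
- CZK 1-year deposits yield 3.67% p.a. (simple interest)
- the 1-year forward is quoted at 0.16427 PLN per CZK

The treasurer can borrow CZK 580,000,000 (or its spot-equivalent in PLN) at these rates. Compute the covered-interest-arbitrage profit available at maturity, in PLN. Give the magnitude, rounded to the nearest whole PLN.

PLN 2,788,681

T = 1 year.
Invest the CZK and cover forward: 580,000,000 × 1.036700 × 0.16427 = PLN 98,773,251.22.
Convert at spot and invest in PLN: 580,000,000 × 0.17257 × 1.014700 = PLN 101,561,931.82.
The quoted forward undervalues CZK, so borrow CZK, convert to PLN at spot, deposit the PLN at 1.47%, and buy CZK forward at 0.16427 to cover the loan.
Arbitrage profit = |98,773,251.22 − 101,561,931.82| = PLN 2,788,681.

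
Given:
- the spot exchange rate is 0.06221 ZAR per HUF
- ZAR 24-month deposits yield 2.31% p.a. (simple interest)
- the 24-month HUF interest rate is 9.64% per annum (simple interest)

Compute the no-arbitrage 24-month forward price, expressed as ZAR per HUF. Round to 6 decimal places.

0.054564

T = 2 years.
Growth of 1 ZAR over T: 1 + 0.0231×2 = 1.046200.
HUF accumulates by 1 + 0.0964×2 = 1.192800.
So F = 0.06221 × 1.046200 / 1.192800 = 0.05456414 (ZAR/HUF).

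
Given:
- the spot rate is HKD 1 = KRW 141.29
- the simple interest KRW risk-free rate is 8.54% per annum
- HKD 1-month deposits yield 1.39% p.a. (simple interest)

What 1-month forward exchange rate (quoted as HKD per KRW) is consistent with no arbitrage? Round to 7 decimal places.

T = 1/12 years.
KRW growth factor: 1 + 0.0854×1/12 = 1.0071167.
Growth of 1 HKD over T: 1 + 0.0139×1/12 = 1.0011583.
Forward (KRW per HKD) = 141.29 × 1.0071167 / 1.0011583 = 142.1309.
Invert for HKD per KRW: 1 / 142.1309 = 0.0070358.

0.0070358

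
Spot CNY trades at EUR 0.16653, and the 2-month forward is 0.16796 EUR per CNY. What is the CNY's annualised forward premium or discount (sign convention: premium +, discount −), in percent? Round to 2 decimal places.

T = 2/12 years.
Period premium: (0.16796 − 0.16653)/0.16653 = 0.0085870.
×(1/T) gives 5.15% p.a.

+5.15%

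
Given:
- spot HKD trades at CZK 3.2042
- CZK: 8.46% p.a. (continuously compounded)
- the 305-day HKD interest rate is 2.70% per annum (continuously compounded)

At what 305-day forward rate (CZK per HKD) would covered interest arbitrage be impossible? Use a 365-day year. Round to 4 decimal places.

3.3622

T = 305/365 years.
CZK accumulates by e^(0.0846×305/365) = 1.0732518.
HKD growth factor: e^(0.0270×305/365) = 1.0228181.
CIP: F = S · (grow CZK)/(grow HKD) = 3.2042 × 1.0732518/1.0228181 = 3.362195 CZK per HKD.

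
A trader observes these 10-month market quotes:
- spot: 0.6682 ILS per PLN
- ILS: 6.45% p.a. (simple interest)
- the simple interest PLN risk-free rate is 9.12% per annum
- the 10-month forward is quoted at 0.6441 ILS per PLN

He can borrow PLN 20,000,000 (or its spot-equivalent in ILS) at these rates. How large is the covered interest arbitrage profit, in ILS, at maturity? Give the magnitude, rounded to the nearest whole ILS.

T = 10/12 years.
Invest the PLN and cover forward: 20,000,000 × 1.076000 × 0.6441 = ILS 13,861,032.00.
Convert at spot and invest in ILS: 20,000,000 × 0.6682 × 1.053750 = ILS 14,082,315.00.
The quoted forward undervalues PLN, so borrow PLN, convert to ILS at spot, deposit the ILS at 6.45%, and buy PLN forward at 0.6441 to cover the loan.
The gap between the two covered legs is ILS 221,283.

ILS 221,283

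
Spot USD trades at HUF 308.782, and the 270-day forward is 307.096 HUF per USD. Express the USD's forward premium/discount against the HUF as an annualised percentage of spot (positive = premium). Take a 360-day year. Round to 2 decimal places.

-0.73%

T = 270/360 years.
(F − S)/S = (307.096 − 308.782)/308.782 = -0.0054602.
Annualise by dividing by T: -0.0054602 / (270/360) = -0.007280 → -0.73%.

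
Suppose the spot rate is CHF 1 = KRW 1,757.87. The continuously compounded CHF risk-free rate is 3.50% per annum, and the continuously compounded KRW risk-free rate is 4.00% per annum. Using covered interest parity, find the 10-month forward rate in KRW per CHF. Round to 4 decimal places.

T = 10/12 years.
Growth of 1 KRW over T: e^(0.0400×10/12) = 1.0338951135.
CHF growth factor: e^(0.0350×10/12) = 1.0295961795.
Forward (KRW per CHF) = 1757.87 × 1.0338951135 / 1.0295961795 = 1765.209739.

1765.2097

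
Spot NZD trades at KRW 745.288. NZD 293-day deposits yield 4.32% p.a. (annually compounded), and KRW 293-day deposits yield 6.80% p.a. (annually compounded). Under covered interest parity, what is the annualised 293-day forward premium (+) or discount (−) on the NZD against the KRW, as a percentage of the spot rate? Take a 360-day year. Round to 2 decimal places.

T = 293/360 years.
F = S · g_KRW/g_NZD = 745.288 × 1.0550033/1.035021 = 759.676663.
Annualised premium = (F − S)/S × (1/T) = (759.676663 − 745.288)/745.288 ÷ (293/360) = 2.37%.

+2.37%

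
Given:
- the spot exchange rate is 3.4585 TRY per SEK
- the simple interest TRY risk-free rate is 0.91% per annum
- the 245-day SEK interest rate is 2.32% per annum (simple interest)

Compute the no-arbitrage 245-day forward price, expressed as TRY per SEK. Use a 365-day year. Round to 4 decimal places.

3.4263

T = 245/365 years.
TRY growth factor: 1 + 0.0091×245/365 = 1.0061082.
SEK accumulates by 1 + 0.0232×245/365 = 1.0155726.
Forward (TRY per SEK) = 3.4585 × 1.0061082 / 1.0155726 = 3.426269.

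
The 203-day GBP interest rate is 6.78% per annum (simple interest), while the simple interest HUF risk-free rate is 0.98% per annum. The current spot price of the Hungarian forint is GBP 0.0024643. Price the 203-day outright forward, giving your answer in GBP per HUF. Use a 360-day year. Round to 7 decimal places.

0.0025445

T = 203/360 years.
GBP accumulates by 1 + 0.0678×203/360 = 1.0382317.
HUF accumulates by 1 + 0.0098×203/360 = 1.0055261.
Forward (GBP per HUF) = 0.0024643 × 1.0382317 / 1.0055261 = 0.002544453.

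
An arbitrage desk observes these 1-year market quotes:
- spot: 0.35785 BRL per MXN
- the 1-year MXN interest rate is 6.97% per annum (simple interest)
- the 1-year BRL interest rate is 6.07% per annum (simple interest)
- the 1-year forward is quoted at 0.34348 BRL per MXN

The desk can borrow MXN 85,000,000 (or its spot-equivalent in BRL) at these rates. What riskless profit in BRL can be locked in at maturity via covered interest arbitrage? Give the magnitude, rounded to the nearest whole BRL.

BRL 1,032,830

T = 1 year.
Keep in MXN, deliver into the forward: 85,000,000·1.069700·0.34348 = BRL 31,230,747.26.
Swap to BRL now, deposit: 85,000,000·0.35785·1.060700 = BRL 32,263,577.08.
The quoted forward undervalues MXN, so borrow MXN, convert to BRL at spot, deposit the BRL at 6.07%, and buy MXN forward at 0.34348 to cover the loan.
The gap between the two covered legs is BRL 1,032,830.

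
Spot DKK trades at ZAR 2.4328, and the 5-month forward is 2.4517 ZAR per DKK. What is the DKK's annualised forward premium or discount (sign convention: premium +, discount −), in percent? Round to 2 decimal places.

T = 5/12 years.
Period premium: (2.4517 − 2.4328)/2.4328 = 0.0077688.
×(1/T) gives 1.86% p.a.

+1.86%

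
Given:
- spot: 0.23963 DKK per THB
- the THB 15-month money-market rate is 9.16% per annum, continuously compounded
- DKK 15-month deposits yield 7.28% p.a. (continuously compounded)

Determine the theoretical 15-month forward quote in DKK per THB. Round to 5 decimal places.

0.23406

T = 15/12 years.
Growth of 1 DKK over T: e^(0.0728×15/12) = 1.095269.
THB growth factor: e^(0.0916×15/12) = 1.1213126.
CIP: F = S · (grow DKK)/(grow THB) = 0.23963 × 1.095269/1.1213126 = 0.2340644 DKK per THB.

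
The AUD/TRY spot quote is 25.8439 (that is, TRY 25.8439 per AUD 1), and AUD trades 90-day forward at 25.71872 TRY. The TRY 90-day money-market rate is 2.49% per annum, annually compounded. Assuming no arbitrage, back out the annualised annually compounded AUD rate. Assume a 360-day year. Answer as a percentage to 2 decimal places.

4.50%

T = 90/360 years.
F/S = 25.71872/25.8439 = 0.9951563 = (growth of TRY) / (growth of AUD).
The TRY side grows by (1 + 0.0249)^(90/360) = 1.0061677.
That pins the AUD growth at 1.011065.
Annualise: 1.011065^(360/90) − 1 = 0.045000 = 4.50%.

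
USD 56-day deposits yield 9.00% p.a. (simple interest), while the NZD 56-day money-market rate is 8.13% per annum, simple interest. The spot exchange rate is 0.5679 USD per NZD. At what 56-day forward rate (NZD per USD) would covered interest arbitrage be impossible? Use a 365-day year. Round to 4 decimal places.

1.7586

T = 56/365 years.
USD growth factor: 1 + 0.0900×56/365 = 1.0138082.
Growth of 1 NZD over T: 1 + 0.0813×56/365 = 1.0124734.
Forward (USD per NZD) = 0.5679 × 1.0138082 / 1.0124734 = 0.5686487.
Quoted the other way: 1/0.5686487 = 1.7586 NZD per USD.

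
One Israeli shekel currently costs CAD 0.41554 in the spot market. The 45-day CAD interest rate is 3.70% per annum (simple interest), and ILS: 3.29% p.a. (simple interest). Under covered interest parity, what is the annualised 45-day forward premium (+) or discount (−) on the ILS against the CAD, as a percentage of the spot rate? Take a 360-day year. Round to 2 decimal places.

+0.41%

T = 45/360 years.
CIP forward (CAD per ILS) = 0.41554 × 1.004625/1.0041125 = 0.41575209.
Annualised premium = (F − S)/S × (1/T) = (0.41575209 − 0.41554)/0.41554 ÷ (45/360) = 0.41%.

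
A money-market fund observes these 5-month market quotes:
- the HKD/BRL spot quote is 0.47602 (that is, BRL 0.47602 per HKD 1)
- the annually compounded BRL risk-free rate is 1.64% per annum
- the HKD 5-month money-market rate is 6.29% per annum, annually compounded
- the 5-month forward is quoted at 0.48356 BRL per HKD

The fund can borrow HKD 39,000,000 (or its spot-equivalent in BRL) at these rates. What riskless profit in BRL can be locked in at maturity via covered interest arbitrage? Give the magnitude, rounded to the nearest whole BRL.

BRL 653,283

T = 5/12 years.
Keep in HKD, deliver into the forward: 39,000,000·1.0257428608·0.48356 = BRL 19,344,320.49.
Swap to BRL now, deposit: 39,000,000·0.47602·1.0068009272 = BRL 18,691,037.72.
The quoted forward overvalues HKD, so borrow BRL, buy HKD at spot, deposit the HKD at 6.29%, and sell the proceeds forward at 0.48356.
The gap between the two covered legs is BRL 653,283.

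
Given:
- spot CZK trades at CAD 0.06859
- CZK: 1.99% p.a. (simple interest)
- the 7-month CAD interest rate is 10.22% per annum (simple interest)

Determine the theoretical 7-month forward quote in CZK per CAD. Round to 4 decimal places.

13.9188

T = 7/12 years.
CAD accumulates by 1 + 0.1022×7/12 = 1.05961667.
CZK growth factor: 1 + 0.0199×7/12 = 1.01160833.
CIP: F = S · (grow CAD)/(grow CZK) = 0.06859 × 1.05961667/1.01160833 = 0.071845106 CAD per CZK.
Quoted the other way: 1/0.071845106 = 13.9188 CZK per CAD.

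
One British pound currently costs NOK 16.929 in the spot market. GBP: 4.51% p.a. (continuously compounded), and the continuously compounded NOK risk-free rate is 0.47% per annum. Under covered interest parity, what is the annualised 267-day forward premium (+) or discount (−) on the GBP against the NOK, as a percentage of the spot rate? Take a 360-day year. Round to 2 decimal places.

-3.98%

T = 267/360 years.
CIP forward (NOK per GBP) = 16.929 × 1.0034919/1.0340149 = 16.429274.
Annualised premium = (F − S)/S × (1/T) = (16.429274 − 16.929)/16.929 ÷ (267/360) = -3.98%.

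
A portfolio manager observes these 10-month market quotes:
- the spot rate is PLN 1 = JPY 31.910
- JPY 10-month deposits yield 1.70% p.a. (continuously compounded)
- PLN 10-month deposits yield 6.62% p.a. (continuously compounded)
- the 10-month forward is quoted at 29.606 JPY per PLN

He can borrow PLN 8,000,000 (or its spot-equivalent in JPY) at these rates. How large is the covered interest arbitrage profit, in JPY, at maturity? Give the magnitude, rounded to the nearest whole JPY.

T = 10/12 years.
Keep in PLN, deliver into the forward: 8,000,000·1.05671671945·29.606 = JPY 250,281,241.57.
Swap to JPY now, deposit: 8,000,000·31.910·1.01426748943 = JPY 258,922,204.70.
The quoted forward undervalues PLN, so borrow PLN, convert to JPY at spot, deposit the JPY at 1.70%, and buy PLN forward at 29.606 to cover the loan.
Arbitrage profit = |250,281,241.57 − 258,922,204.70| = JPY 8,640,963.

JPY 8,640,963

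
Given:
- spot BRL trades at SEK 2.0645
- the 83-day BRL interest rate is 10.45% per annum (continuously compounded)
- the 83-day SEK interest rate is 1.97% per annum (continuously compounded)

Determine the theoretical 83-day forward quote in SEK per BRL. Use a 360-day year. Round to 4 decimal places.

T = 83/360 years.
SEK accumulates by e^(0.0197×83/360) = 1.0045523.
Growth of 1 BRL over T: e^(0.1045×83/360) = 1.0243856.
CIP: F = S · (grow SEK)/(grow BRL) = 2.0645 × 1.0045523/1.0243856 = 2.024529 SEK per BRL.

2.0245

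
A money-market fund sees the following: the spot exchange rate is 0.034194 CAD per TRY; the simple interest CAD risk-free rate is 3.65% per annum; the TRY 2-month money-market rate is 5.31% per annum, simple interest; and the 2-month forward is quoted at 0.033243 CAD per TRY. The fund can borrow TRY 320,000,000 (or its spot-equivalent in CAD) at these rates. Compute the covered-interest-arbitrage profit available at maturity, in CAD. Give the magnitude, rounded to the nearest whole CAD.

CAD 276,740

T = 2/12 years.
Route A — deposit TRY, sell forward: 320,000,000 × 1.008850 × 0.033243 = CAD 10,731,904.18.
Route B — convert at spot, deposit CAD: 320,000,000 × 0.034194 × 1.0060833333 = CAD 11,008,644.32.
The quoted forward undervalues TRY, so borrow TRY, convert to CAD at spot, deposit the CAD at 3.65%, and buy TRY forward at 0.033243 to cover the loan.
Profit = 11,008,644.32 − 10,731,904.18 = CAD 276,740.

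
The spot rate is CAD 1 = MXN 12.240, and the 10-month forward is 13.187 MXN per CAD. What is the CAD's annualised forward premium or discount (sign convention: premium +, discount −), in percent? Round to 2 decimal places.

T = 10/12 years.
Period premium: (13.187 − 12.24)/12.24 = 0.0773693.
Per annum: 0.0773693 / (10/12) = 0.092843 = 9.28%.

+9.28%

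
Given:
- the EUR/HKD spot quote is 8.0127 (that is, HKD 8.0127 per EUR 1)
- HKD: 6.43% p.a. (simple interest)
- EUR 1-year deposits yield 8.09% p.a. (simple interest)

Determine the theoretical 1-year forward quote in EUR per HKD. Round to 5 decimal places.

0.12675

T = 1 year.
HKD growth factor: 1 + 0.0643×1 = 1.064300.
EUR accumulates by 1 + 0.0809×1 = 1.080900.
So F = 8.0127 × 1.064300 / 1.080900 = 7.889644 (HKD/EUR).
Quoted the other way: 1/7.889644 = 0.12675 EUR per HKD.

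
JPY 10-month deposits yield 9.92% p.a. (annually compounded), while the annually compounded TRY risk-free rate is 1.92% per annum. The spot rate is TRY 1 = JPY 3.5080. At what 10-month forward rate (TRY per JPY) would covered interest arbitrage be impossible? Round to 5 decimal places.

T = 10/12 years.
JPY growth factor: (1 + 0.0992)^(10/12) = 1.0820083.
Growth of 1 TRY over T: (1 + 0.0192)^(10/12) = 1.0159746.
Forward (JPY per TRY) = 3.508 × 1.0820083 / 1.0159746 = 3.736004.
Invert for TRY per JPY: 1 / 3.736004 = 0.26767.

0.26767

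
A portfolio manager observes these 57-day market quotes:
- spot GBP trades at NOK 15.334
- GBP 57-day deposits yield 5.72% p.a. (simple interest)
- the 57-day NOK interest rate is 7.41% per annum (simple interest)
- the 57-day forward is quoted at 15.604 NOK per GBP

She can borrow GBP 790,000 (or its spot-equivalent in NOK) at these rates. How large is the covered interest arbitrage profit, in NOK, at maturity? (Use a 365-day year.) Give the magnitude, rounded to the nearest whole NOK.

T = 57/365 years.
Route A — deposit GBP, sell forward: 790,000 × 1.0089326027 × 15.604 = NOK 12,437,273.62.
Route B — convert at spot, deposit NOK: 790,000 × 15.334 × 1.0115717808 = NOK 12,254,038.93.
The quoted forward overvalues GBP, so borrow NOK, buy GBP at spot, deposit the GBP at 5.72%, and sell the proceeds forward at 15.604.
Arbitrage profit = |12,437,273.62 − 12,254,038.93| = NOK 183,235.

NOK 183,235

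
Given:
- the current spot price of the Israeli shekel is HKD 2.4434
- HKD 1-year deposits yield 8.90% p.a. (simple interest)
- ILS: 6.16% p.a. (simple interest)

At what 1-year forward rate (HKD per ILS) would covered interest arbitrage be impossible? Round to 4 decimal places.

T = 1 year.
HKD growth factor: 1 + 0.0890×1 = 1.089000.
ILS accumulates by 1 + 0.0616×1 = 1.061600.
So F = 2.4434 × 1.089000 / 1.061600 = 2.506464 (HKD/ILS).

2.5065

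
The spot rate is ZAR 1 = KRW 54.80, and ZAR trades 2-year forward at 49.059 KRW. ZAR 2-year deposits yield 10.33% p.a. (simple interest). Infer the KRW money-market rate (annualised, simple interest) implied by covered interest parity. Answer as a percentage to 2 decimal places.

4.01%

T = 2 years.
CIP gives F = S · g_KRW/g_ZAR, so g_KRW/g_ZAR = 49.059/54.8 = 0.8952372.
ZAR growth factor: 1 + 0.1033×2 = 1.206600.
So the KRW growth factor = 1.0801932.
(1.0801932 − 1)/T = 0.040097, i.e. 4.01%.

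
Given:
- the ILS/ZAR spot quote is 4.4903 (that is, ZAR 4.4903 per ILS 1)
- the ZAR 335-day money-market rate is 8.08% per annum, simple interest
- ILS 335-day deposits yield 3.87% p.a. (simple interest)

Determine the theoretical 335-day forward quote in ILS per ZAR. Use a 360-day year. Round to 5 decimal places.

0.21459

T = 335/360 years.
ZAR accumulates by 1 + 0.0808×335/360 = 1.0751889.
ILS accumulates by 1 + 0.0387×335/360 = 1.0360125.
CIP: F = S · (grow ZAR)/(grow ILS) = 4.4903 × 1.0751889/1.0360125 = 4.660099 ZAR per ILS.
Invert for ILS per ZAR: 1 / 4.660099 = 0.21459.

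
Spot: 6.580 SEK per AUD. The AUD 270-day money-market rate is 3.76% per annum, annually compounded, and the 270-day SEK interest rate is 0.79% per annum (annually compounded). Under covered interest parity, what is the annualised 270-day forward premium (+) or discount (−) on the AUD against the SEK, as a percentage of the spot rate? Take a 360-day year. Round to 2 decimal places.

T = 270/360 years.
No-arbitrage forward: 6.58 × 1.0059192 / 1.0280695 = 6.438230 SEK/AUD.
(F − S)/S ÷ T = (6.438230 − 6.58)/6.58/(270/360) = -0.028727 → -2.87%.

-2.87%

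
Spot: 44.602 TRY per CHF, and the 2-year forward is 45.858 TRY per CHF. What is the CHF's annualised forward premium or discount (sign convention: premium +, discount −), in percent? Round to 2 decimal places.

T = 2 years.
Period premium: (45.858 − 44.602)/44.602 = 0.0281602.
Per annum: 0.0281602 / 2 = 0.014080 = 1.41%.

+1.41%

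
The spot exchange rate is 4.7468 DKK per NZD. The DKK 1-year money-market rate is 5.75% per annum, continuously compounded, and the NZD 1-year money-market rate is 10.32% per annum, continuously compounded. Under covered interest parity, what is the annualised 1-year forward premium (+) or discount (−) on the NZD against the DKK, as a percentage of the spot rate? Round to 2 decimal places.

-4.47%

T = 1 year.
CIP forward (DKK per NZD) = 4.7468 × 1.0591853/1.1087131 = 4.5347537.
Annualised premium = (F − S)/S × (1/T) = (4.5347537 − 4.7468)/4.7468 ÷ 1 = -4.47%.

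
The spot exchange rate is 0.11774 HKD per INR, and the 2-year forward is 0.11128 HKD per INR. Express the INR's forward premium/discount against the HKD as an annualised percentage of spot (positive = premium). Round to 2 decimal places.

-2.74%

T = 2 years.
Period premium: (0.11128 − 0.11774)/0.11774 = -0.0548667.
Annualise by dividing by T: -0.0548667 / 2 = -0.027433 → -2.74%.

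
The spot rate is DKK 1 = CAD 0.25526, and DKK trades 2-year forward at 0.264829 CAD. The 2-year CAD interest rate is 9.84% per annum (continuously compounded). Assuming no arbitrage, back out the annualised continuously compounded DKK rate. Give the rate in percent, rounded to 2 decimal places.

T = 2 years.
By CIP, F/S equals the CAD-to-DKK growth ratio: 0.264829/0.25526 = 1.0374873.
The CAD side grows by e^(0.0984×2) = 1.2175005.
That pins the DKK growth at 1.1735088.
Take logs: ln 1.1735088 / 2 = 0.079999, so 8.00%.

8.00%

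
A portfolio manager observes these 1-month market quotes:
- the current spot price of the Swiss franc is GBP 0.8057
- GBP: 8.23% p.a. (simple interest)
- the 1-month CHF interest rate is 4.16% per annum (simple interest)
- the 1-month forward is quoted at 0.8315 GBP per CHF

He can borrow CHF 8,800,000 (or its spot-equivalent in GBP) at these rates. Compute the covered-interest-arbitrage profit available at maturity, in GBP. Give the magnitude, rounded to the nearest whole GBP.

GBP 203,780

T = 1/12 years.
Invest the CHF and cover forward: 8,800,000 × 1.003466667 × 0.8315 = GBP 7,342,566.30.
Convert at spot and invest in GBP: 8,800,000 × 0.8057 × 1.006858333 = GBP 7,138,786.68.
The quoted forward overvalues CHF, so borrow GBP, buy CHF at spot, deposit the CHF at 4.16%, and sell the proceeds forward at 0.8315.
The gap between the two covered legs is GBP 203,780.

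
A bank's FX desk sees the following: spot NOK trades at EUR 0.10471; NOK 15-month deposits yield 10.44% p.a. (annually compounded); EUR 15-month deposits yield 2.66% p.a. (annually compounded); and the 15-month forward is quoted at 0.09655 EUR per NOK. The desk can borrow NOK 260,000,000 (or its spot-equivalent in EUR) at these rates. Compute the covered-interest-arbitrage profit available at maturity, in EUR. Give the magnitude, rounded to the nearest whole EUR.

T = 15/12 years.
Invest the NOK and cover forward: 260,000,000 × 1.1321604968 × 0.09655 = EUR 28,420,624.95.
Convert at spot and invest in EUR: 260,000,000 × 0.10471 × 1.0333598295 = EUR 28,132,808.01.
The quoted forward overvalues NOK, so borrow EUR, buy NOK at spot, deposit the NOK at 10.44%, and sell the proceeds forward at 0.09655.
Arbitrage profit = |28,420,624.95 − 28,132,808.01| = EUR 287,817.

EUR 287,817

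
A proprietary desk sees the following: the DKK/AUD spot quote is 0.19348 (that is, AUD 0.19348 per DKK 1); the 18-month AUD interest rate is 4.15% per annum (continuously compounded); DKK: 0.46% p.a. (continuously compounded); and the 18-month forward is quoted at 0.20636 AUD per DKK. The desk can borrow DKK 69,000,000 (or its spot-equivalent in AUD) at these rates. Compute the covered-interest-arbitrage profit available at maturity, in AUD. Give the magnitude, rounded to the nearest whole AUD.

T = 18/12 years.
Invest the DKK and cover forward: 69,000,000 × 1.0069238598 × 0.20636 = AUD 14,337,427.73.
Convert at spot and invest in AUD: 69,000,000 × 0.19348 × 1.0642283686 = AUD 14,207,576.43.
The quoted forward overvalues DKK, so borrow AUD, buy DKK at spot, deposit the DKK at 0.46%, and sell the proceeds forward at 0.20636.
The gap between the two covered legs is AUD 129,851.

AUD 129,851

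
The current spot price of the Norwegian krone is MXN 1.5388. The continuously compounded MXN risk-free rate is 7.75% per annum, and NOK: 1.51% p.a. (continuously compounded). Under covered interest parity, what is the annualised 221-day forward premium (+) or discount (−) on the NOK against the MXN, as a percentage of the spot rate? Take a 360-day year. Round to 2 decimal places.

+6.36%

T = 221/360 years.
F = S · g_MXN/g_NOK = 1.5388 × 1.0487263/1.0093128 = 1.5988899.
(F − S)/S ÷ T = (1.5988899 − 1.5388)/1.5388/(221/360) = 0.063611 → 6.36%.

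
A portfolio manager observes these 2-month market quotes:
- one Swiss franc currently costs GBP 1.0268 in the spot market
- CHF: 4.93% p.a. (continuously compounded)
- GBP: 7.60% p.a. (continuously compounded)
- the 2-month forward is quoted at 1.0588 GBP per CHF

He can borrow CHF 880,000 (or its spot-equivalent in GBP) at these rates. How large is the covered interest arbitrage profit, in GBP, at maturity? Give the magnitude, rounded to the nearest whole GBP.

T = 2/12 years.
Keep in CHF, deliver into the forward: 880,000·1.00825052·1.0588 = GBP 939,431.37.
Swap to GBP now, deposit: 880,000·1.0268·1.01274723 = GBP 915,102.19.
The quoted forward overvalues CHF, so borrow GBP, buy CHF at spot, deposit the CHF at 4.93%, and sell the proceeds forward at 1.0588.
Profit = 939,431.37 − 915,102.19 = GBP 24,329.

GBP 24,329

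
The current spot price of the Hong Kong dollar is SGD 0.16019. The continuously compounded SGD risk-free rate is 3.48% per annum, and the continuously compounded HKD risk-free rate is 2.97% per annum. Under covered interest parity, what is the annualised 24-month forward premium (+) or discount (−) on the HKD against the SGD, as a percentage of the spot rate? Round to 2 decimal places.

T = 2 years.
No-arbitrage forward: 0.16019 × 1.0720793 / 1.0611996 = 0.16183231 SGD/HKD.
Annualised premium = (F − S)/S × (1/T) = (0.16183231 − 0.16019)/0.16019 ÷ 2 = 0.51%.

+0.51%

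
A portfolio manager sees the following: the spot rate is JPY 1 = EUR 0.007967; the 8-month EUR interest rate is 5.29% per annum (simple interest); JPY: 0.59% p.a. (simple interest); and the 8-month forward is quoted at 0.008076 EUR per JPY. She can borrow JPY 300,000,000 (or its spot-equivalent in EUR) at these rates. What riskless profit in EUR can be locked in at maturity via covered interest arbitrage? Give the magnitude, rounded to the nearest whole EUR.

EUR 42,061

T = 8/12 years.
Keep in JPY, deliver into the forward: 300,000,000·1.003933333·0.008076 = EUR 2,432,329.68.
Swap to EUR now, deposit: 300,000,000·0.007967·1.035266667 = EUR 2,474,390.86.
The quoted forward undervalues JPY, so borrow JPY, convert to EUR at spot, deposit the EUR at 5.29%, and buy JPY forward at 0.008076 to cover the loan.
Arbitrage profit = |2,432,329.68 − 2,474,390.86| = EUR 42,061.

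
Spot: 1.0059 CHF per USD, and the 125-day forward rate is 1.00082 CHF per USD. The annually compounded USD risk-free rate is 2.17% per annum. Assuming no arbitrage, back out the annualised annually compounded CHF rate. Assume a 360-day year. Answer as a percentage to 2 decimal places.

T = 125/360 years.
By CIP, F/S equals the CHF-to-USD growth ratio: 1.00082/1.0059 = 0.9949498.
USD growth factor: (1 + 0.0217)^(125/360) = 1.007482.
Hence g_CHF = 1.002394.
Annualise: 1.002394^(360/125) − 1 = 0.006910 = 0.69%.

0.69%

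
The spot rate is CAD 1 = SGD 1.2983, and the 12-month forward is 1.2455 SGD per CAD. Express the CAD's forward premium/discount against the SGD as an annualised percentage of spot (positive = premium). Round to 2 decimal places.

-4.07%

T = 1 year.
(F − S)/S = (1.2455 − 1.2983)/1.2983 = -0.0406686.
×(1/T) gives -4.07% p.a.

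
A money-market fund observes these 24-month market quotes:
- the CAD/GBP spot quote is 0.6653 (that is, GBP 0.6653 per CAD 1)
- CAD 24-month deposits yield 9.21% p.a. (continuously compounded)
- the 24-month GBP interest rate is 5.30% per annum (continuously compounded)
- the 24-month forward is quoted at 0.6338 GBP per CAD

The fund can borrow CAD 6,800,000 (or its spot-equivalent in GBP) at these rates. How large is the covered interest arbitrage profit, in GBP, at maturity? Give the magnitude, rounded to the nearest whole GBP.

T = 2 years.
Route A — deposit CAD, sell forward: 6,800,000 × 1.20225625 × 0.6338 = GBP 5,181,532.08.
Route B — convert at spot, deposit GBP: 6,800,000 × 0.6653 × 1.111821877 = GBP 5,029,926.64.
The quoted forward overvalues CAD, so borrow GBP, buy CAD at spot, deposit the CAD at 9.21%, and sell the proceeds forward at 0.6338.
The gap between the two covered legs is GBP 151,605.

GBP 151,605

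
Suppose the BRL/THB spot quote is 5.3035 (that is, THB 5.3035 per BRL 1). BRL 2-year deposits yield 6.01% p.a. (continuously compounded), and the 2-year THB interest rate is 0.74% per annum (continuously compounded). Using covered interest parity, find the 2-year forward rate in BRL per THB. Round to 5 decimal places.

0.20951

T = 2 years.
THB accumulates by e^(0.0074×2) = 1.0149101.
Growth of 1 BRL over T: e^(0.0601×2) = 1.1277224.
CIP: F = S · (grow THB)/(grow BRL) = 5.3035 × 1.0149101/1.1277224 = 4.772962 THB per BRL.
Invert for BRL per THB: 1 / 4.772962 = 0.20951.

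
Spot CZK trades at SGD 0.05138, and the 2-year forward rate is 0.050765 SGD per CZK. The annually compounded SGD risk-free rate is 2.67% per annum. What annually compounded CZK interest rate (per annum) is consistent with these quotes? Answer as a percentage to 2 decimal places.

3.29%

T = 2 years.
By CIP, F/S equals the SGD-to-CZK growth ratio: 0.050765/0.05138 = 0.9880304.
The SGD side grows by (1 + 0.0267)^2 = 1.0541129.
That pins the CZK growth at 1.0668831.
Annualise: 1.0668831^(1/2) − 1 = 0.032900 = 3.29%.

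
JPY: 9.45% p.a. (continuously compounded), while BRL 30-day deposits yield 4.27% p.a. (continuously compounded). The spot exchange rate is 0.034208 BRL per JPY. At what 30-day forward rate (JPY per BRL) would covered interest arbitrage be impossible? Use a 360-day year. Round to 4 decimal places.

29.3594

T = 30/360 years.
Growth of 1 BRL over T: e^(0.0427×30/360) = 1.00356467.
JPY growth factor: e^(0.0945×30/360) = 1.00790609.
CIP: F = S · (grow BRL)/(grow JPY) = 0.034208 × 1.00356467/1.00790609 = 0.034060654 BRL per JPY.
Quoted the other way: 1/0.034060654 = 29.3594 JPY per BRL.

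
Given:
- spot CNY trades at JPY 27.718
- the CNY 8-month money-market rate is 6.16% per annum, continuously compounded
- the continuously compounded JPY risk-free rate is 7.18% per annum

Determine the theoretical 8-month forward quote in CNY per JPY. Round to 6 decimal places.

T = 8/12 years.
JPY accumulates by e^(0.0718×8/12) = 1.0490308.
Growth of 1 CNY over T: e^(0.0616×8/12) = 1.0419216.
CIP: F = S · (grow JPY)/(grow CNY) = 27.718 × 1.0490308/1.0419216 = 27.90712 JPY per CNY.
Invert for CNY per JPY: 1 / 27.90712 = 0.035833.

0.035833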